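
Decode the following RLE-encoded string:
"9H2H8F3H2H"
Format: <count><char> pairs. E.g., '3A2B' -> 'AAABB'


Expanding each <count><char> pair:
  9H -> 'HHHHHHHHH'
  2H -> 'HH'
  8F -> 'FFFFFFFF'
  3H -> 'HHH'
  2H -> 'HH'

Decoded = HHHHHHHHHHHFFFFFFFFHHHHH


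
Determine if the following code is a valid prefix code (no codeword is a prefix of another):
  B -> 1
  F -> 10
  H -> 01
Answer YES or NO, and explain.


Checking each pair (does one codeword prefix another?):
  B='1' vs F='10': prefix -- VIOLATION

NO -- this is NOT a valid prefix code. B (1) is a prefix of F (10).


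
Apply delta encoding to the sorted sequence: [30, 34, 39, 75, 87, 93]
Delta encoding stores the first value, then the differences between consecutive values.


First value: 30
Deltas:
  34 - 30 = 4
  39 - 34 = 5
  75 - 39 = 36
  87 - 75 = 12
  93 - 87 = 6


Delta encoded: [30, 4, 5, 36, 12, 6]


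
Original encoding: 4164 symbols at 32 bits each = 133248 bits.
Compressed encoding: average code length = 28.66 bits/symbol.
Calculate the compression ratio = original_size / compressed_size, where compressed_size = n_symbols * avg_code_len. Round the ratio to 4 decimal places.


original_size = n_symbols * orig_bits = 4164 * 32 = 133248 bits
compressed_size = n_symbols * avg_code_len = 4164 * 28.66 = 119340.24 bits
ratio = original_size / compressed_size = 133248 / 119340.24 = 1.1165

Compression ratio = 1.1165


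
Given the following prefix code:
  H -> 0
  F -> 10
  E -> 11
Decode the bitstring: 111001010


Decoding step by step:
Bits 11 -> E
Bits 10 -> F
Bits 0 -> H
Bits 10 -> F
Bits 10 -> F


Decoded message: EFHFF


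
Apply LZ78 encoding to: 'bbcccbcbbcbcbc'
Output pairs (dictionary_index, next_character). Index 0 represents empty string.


LZ78 encoding steps:
Dictionary: {0: ''}
Step 1: w='' (idx 0), next='b' -> output (0, 'b'), add 'b' as idx 1
Step 2: w='b' (idx 1), next='c' -> output (1, 'c'), add 'bc' as idx 2
Step 3: w='' (idx 0), next='c' -> output (0, 'c'), add 'c' as idx 3
Step 4: w='c' (idx 3), next='b' -> output (3, 'b'), add 'cb' as idx 4
Step 5: w='cb' (idx 4), next='b' -> output (4, 'b'), add 'cbb' as idx 5
Step 6: w='cb' (idx 4), next='c' -> output (4, 'c'), add 'cbc' as idx 6
Step 7: w='bc' (idx 2), end of input -> output (2, '')


Encoded: [(0, 'b'), (1, 'c'), (0, 'c'), (3, 'b'), (4, 'b'), (4, 'c'), (2, '')]


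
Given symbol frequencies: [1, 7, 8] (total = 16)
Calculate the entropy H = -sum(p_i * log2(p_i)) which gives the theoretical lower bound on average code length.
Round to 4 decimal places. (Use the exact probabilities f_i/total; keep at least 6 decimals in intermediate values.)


Per-symbol terms -p_i * log2(p_i) with p_i = f_i/16:
  p = 1/16 = 0.062500: log2(p) = -4.000000, -p*log2(p) = 0.250000
  p = 7/16 = 0.437500: log2(p) = -1.192645, -p*log2(p) = 0.521782
  p = 8/16 = 0.500000: log2(p) = -1.000000, -p*log2(p) = 0.500000
H = 0.250000 + 0.521782 + 0.500000 = 1.271782

H = 1.2718 bits/symbol


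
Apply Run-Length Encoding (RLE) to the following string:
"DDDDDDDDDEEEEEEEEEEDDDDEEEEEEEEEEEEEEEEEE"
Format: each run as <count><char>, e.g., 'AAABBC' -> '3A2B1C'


Scanning runs left to right:
  i=0: run of 'D' x 9 -> '9D'
  i=9: run of 'E' x 10 -> '10E'
  i=19: run of 'D' x 4 -> '4D'
  i=23: run of 'E' x 18 -> '18E'

RLE = 9D10E4D18E


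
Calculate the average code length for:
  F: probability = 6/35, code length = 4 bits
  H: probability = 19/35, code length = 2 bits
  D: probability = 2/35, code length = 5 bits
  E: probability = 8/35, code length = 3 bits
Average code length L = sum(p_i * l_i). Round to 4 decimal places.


Weighted contributions p_i * l_i:
  F: (6/35) * 4 = 24/35
  H: (19/35) * 2 = 38/35
  D: (2/35) * 5 = 10/35
  E: (8/35) * 3 = 24/35
Sum = (24 + 38 + 10 + 24)/35 = 96/35

L = 96/35 = 2.7429 bits/symbol


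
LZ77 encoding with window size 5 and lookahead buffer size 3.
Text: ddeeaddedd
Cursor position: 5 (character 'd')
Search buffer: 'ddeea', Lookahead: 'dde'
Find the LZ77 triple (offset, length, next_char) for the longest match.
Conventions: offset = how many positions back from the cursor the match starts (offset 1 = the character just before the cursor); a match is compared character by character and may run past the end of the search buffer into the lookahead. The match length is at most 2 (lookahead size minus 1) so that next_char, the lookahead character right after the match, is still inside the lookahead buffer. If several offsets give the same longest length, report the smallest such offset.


Try each offset into the search buffer:
  offset=1 (pos 4, char 'a'): match length 0
  offset=2 (pos 3, char 'e'): match length 0
  offset=3 (pos 2, char 'e'): match length 0
  offset=4 (pos 1, char 'd'): match length 1
  offset=5 (pos 0, char 'd'): match length 2
Longest match has length 2 at offset 5.
next_char = character at position 5 + 2 = 7 -> 'e'

Best match: offset=5, length=2 (matching 'dd' starting at position 0)
LZ77 triple: (5, 2, 'e')


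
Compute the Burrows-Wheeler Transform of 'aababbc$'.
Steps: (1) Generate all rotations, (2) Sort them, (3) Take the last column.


Rotations (sorted):
  0: $aababbc -> last char: c
  1: aababbc$ -> last char: $
  2: ababbc$a -> last char: a
  3: abbc$aab -> last char: b
  4: babbc$aa -> last char: a
  5: bbc$aaba -> last char: a
  6: bc$aabab -> last char: b
  7: c$aababb -> last char: b


BWT = c$abaabb


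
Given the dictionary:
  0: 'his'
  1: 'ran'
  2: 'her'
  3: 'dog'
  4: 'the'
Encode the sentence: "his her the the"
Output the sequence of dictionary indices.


Look up each word in the dictionary:
  'his' -> 0
  'her' -> 2
  'the' -> 4
  'the' -> 4

Encoded: [0, 2, 4, 4]


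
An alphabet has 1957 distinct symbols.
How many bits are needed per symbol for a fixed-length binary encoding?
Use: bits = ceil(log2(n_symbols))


log2(1957) = 10.9344
Bracket: 2^10 = 1024 < 1957 <= 2^11 = 2048
So ceil(log2(1957)) = 11

bits = ceil(log2(1957)) = ceil(10.9344) = 11 bits


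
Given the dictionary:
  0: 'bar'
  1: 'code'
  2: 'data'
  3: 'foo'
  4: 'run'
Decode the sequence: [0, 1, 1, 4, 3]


Look up each index in the dictionary:
  0 -> 'bar'
  1 -> 'code'
  1 -> 'code'
  4 -> 'run'
  3 -> 'foo'

Decoded: "bar code code run foo"


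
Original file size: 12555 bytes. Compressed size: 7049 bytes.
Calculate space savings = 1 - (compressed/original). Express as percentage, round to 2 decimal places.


ratio = compressed/original = 7049/12555 = 0.56145
savings = 1 - ratio = 1 - 0.56145 = 0.43855
as a percentage: 0.43855 * 100 = 43.86%

Space savings = 1 - 7049/12555 = 43.86%


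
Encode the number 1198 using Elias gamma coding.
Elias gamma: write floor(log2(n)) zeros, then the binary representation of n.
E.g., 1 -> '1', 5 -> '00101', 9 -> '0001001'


num_bits = floor(log2(1198)) + 1 = 11
leading_zeros = num_bits - 1 = 10
binary(1198) = 10010101110

Elias gamma(1198) = '0000000000' + '10010101110' = 000000000010010101110 (21 bits)


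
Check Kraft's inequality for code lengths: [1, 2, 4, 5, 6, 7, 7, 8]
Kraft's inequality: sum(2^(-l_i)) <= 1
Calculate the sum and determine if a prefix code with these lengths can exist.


Sum = 2^(-1) + 2^(-2) + 2^(-4) + 2^(-5) + 2^(-6) + 2^(-7) + 2^(-7) + 2^(-8)
    = 0.5 + 0.25 + 0.0625 + 0.03125 + 0.015625 + 0.0078125 + 0.0078125 + 0.00390625
    = 225/256 = 0.87890625
Since 0.87890625 <= 1, Kraft's inequality IS satisfied.
A prefix code with these lengths CAN exist.

Kraft sum = 0.87890625. Satisfied.


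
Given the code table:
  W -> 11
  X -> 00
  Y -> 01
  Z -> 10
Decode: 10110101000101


Decoding:
10 -> Z
11 -> W
01 -> Y
01 -> Y
00 -> X
01 -> Y
01 -> Y


Result: ZWYYXYY


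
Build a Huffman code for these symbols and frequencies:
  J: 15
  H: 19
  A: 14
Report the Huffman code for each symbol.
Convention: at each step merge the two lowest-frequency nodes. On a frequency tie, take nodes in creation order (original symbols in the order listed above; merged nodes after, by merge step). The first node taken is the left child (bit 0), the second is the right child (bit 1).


Huffman tree construction:
Step 1: Merge A(14) + J(15) = 29
Step 2: Merge H(19) + (A+J)(29) = 48
Read each symbol's code off the tree from the root (left child = 0, right child = 1).

Codes:
  J: 11 (length 2)
  H: 0 (length 1)
  A: 10 (length 2)
Average code length: 77/48 = 1.6042 bits/symbol


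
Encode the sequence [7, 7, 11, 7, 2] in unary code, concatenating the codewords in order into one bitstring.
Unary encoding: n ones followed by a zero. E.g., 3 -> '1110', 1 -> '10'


Encode each number as n ones followed by a terminating 0:
  7 -> 11111110 (8 bits)
  7 -> 11111110 (8 bits)
  11 -> 111111111110 (12 bits)
  7 -> 11111110 (8 bits)
  2 -> 110 (3 bits)
Total length = 8 + 8 + 12 + 8 + 3 = 39 bits.

Unary([7, 7, 11, 7, 2]) = 111111101111111011111111111011111110110 (39 bits)


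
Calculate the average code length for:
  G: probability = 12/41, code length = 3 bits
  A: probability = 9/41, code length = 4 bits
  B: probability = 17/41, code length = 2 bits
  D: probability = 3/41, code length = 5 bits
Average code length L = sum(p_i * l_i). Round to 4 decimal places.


Weighted contributions p_i * l_i:
  G: (12/41) * 3 = 36/41
  A: (9/41) * 4 = 36/41
  B: (17/41) * 2 = 34/41
  D: (3/41) * 5 = 15/41
Sum = (36 + 36 + 34 + 15)/41 = 121/41

L = 121/41 = 2.9512 bits/symbol


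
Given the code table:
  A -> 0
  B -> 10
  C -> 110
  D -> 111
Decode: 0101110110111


Decoding:
0 -> A
10 -> B
111 -> D
0 -> A
110 -> C
111 -> D


Result: ABDACD


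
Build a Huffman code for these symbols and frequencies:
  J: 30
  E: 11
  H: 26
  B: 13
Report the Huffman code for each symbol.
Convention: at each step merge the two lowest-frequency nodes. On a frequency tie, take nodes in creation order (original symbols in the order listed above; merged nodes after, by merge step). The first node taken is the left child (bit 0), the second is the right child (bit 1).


Huffman tree construction:
Step 1: Merge E(11) + B(13) = 24
Step 2: Merge (E+B)(24) + H(26) = 50
Step 3: Merge J(30) + ((E+B)+H)(50) = 80
Read each symbol's code off the tree from the root (left child = 0, right child = 1).

Codes:
  J: 0 (length 1)
  E: 100 (length 3)
  H: 11 (length 2)
  B: 101 (length 3)
Average code length: 154/80 = 1.9250 bits/symbol


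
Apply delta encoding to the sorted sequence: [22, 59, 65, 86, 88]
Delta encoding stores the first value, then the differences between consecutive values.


First value: 22
Deltas:
  59 - 22 = 37
  65 - 59 = 6
  86 - 65 = 21
  88 - 86 = 2


Delta encoded: [22, 37, 6, 21, 2]


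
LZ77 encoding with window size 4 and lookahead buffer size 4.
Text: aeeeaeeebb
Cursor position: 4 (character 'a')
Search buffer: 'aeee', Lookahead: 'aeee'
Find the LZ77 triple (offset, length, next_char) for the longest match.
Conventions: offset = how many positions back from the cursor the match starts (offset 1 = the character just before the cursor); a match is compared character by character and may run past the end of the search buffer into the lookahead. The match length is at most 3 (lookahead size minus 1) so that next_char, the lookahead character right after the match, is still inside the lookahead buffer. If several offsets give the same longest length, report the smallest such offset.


Try each offset into the search buffer:
  offset=1 (pos 3, char 'e'): match length 0
  offset=2 (pos 2, char 'e'): match length 0
  offset=3 (pos 1, char 'e'): match length 0
  offset=4 (pos 0, char 'a'): match length 3
Longest match has length 3 at offset 4.
next_char = character at position 4 + 3 = 7 -> 'e'

Best match: offset=4, length=3 (matching 'aee' starting at position 0)
LZ77 triple: (4, 3, 'e')


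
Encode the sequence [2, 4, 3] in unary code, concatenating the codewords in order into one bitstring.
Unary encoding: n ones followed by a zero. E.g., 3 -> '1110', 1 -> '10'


Encode each number as n ones followed by a terminating 0:
  2 -> 110 (3 bits)
  4 -> 11110 (5 bits)
  3 -> 1110 (4 bits)
Total length = 3 + 5 + 4 = 12 bits.

Unary([2, 4, 3]) = 110111101110 (12 bits)


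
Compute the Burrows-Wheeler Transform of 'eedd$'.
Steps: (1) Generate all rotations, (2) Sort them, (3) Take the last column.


Rotations (sorted):
  0: $eedd -> last char: d
  1: d$eed -> last char: d
  2: dd$ee -> last char: e
  3: edd$e -> last char: e
  4: eedd$ -> last char: $


BWT = ddee$


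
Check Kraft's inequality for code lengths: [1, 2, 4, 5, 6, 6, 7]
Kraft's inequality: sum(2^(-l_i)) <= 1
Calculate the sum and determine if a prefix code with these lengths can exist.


Sum = 2^(-1) + 2^(-2) + 2^(-4) + 2^(-5) + 2^(-6) + 2^(-6) + 2^(-7)
    = 0.5 + 0.25 + 0.0625 + 0.03125 + 0.015625 + 0.015625 + 0.0078125
    = 113/128 = 0.8828125
Since 0.8828125 <= 1, Kraft's inequality IS satisfied.
A prefix code with these lengths CAN exist.

Kraft sum = 0.8828125. Satisfied.


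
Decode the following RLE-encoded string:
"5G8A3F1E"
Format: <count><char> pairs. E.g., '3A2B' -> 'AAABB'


Expanding each <count><char> pair:
  5G -> 'GGGGG'
  8A -> 'AAAAAAAA'
  3F -> 'FFF'
  1E -> 'E'

Decoded = GGGGGAAAAAAAAFFFE


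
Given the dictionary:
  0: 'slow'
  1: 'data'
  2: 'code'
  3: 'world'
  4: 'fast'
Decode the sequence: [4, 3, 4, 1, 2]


Look up each index in the dictionary:
  4 -> 'fast'
  3 -> 'world'
  4 -> 'fast'
  1 -> 'data'
  2 -> 'code'

Decoded: "fast world fast data code"


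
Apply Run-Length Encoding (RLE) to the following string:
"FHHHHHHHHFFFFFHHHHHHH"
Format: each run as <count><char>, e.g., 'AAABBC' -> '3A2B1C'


Scanning runs left to right:
  i=0: run of 'F' x 1 -> '1F'
  i=1: run of 'H' x 8 -> '8H'
  i=9: run of 'F' x 5 -> '5F'
  i=14: run of 'H' x 7 -> '7H'

RLE = 1F8H5F7H


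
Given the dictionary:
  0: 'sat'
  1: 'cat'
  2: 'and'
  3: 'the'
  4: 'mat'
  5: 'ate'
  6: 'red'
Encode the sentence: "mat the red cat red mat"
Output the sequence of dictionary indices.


Look up each word in the dictionary:
  'mat' -> 4
  'the' -> 3
  'red' -> 6
  'cat' -> 1
  'red' -> 6
  'mat' -> 4

Encoded: [4, 3, 6, 1, 6, 4]


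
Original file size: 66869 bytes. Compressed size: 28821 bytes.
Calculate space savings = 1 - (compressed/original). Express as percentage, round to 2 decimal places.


ratio = compressed/original = 28821/66869 = 0.431007
savings = 1 - ratio = 1 - 0.431007 = 0.568993
as a percentage: 0.568993 * 100 = 56.9%

Space savings = 1 - 28821/66869 = 56.9%


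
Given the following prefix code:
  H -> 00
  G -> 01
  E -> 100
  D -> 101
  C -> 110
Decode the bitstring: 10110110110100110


Decoding step by step:
Bits 101 -> D
Bits 101 -> D
Bits 101 -> D
Bits 101 -> D
Bits 00 -> H
Bits 110 -> C


Decoded message: DDDDHC


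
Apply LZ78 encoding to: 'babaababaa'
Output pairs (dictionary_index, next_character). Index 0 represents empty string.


LZ78 encoding steps:
Dictionary: {0: ''}
Step 1: w='' (idx 0), next='b' -> output (0, 'b'), add 'b' as idx 1
Step 2: w='' (idx 0), next='a' -> output (0, 'a'), add 'a' as idx 2
Step 3: w='b' (idx 1), next='a' -> output (1, 'a'), add 'ba' as idx 3
Step 4: w='a' (idx 2), next='b' -> output (2, 'b'), add 'ab' as idx 4
Step 5: w='ab' (idx 4), next='a' -> output (4, 'a'), add 'aba' as idx 5
Step 6: w='a' (idx 2), end of input -> output (2, '')


Encoded: [(0, 'b'), (0, 'a'), (1, 'a'), (2, 'b'), (4, 'a'), (2, '')]


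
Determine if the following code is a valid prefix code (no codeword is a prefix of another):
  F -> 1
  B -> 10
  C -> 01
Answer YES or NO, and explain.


Checking each pair (does one codeword prefix another?):
  F='1' vs B='10': prefix -- VIOLATION

NO -- this is NOT a valid prefix code. F (1) is a prefix of B (10).


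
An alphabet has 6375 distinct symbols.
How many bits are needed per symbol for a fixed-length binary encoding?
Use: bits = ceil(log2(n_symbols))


log2(6375) = 12.6382
Bracket: 2^12 = 4096 < 6375 <= 2^13 = 8192
So ceil(log2(6375)) = 13

bits = ceil(log2(6375)) = ceil(12.6382) = 13 bits


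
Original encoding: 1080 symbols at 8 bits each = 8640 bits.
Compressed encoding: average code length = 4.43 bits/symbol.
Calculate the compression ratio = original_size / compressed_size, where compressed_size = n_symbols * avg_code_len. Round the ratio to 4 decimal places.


original_size = n_symbols * orig_bits = 1080 * 8 = 8640 bits
compressed_size = n_symbols * avg_code_len = 1080 * 4.43 = 4784.4 bits
ratio = original_size / compressed_size = 8640 / 4784.4 = 1.8059

Compression ratio = 1.8059


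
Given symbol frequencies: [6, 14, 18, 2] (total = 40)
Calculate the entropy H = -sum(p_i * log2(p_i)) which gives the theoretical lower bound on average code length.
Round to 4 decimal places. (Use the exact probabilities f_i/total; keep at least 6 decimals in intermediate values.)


Per-symbol terms -p_i * log2(p_i) with p_i = f_i/40:
  p = 6/40 = 0.150000: log2(p) = -2.736966, -p*log2(p) = 0.410545
  p = 14/40 = 0.350000: log2(p) = -1.514573, -p*log2(p) = 0.530101
  p = 18/40 = 0.450000: log2(p) = -1.152003, -p*log2(p) = 0.518401
  p = 2/40 = 0.050000: log2(p) = -4.321928, -p*log2(p) = 0.216096
H = 0.410545 + 0.530101 + 0.518401 + 0.216096 = 1.675143

H = 1.6751 bits/symbol


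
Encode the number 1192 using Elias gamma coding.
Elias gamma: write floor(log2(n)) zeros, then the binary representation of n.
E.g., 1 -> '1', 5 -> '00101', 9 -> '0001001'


num_bits = floor(log2(1192)) + 1 = 11
leading_zeros = num_bits - 1 = 10
binary(1192) = 10010101000

Elias gamma(1192) = '0000000000' + '10010101000' = 000000000010010101000 (21 bits)


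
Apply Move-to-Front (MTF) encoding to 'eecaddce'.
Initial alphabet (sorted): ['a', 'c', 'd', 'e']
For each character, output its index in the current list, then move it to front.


MTF encoding:
'e': index 3 in ['a', 'c', 'd', 'e'] -> ['e', 'a', 'c', 'd']
'e': index 0 in ['e', 'a', 'c', 'd'] -> ['e', 'a', 'c', 'd']
'c': index 2 in ['e', 'a', 'c', 'd'] -> ['c', 'e', 'a', 'd']
'a': index 2 in ['c', 'e', 'a', 'd'] -> ['a', 'c', 'e', 'd']
'd': index 3 in ['a', 'c', 'e', 'd'] -> ['d', 'a', 'c', 'e']
'd': index 0 in ['d', 'a', 'c', 'e'] -> ['d', 'a', 'c', 'e']
'c': index 2 in ['d', 'a', 'c', 'e'] -> ['c', 'd', 'a', 'e']
'e': index 3 in ['c', 'd', 'a', 'e'] -> ['e', 'c', 'd', 'a']


Output: [3, 0, 2, 2, 3, 0, 2, 3]


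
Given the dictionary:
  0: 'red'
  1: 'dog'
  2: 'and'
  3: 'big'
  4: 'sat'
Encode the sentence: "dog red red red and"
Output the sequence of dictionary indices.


Look up each word in the dictionary:
  'dog' -> 1
  'red' -> 0
  'red' -> 0
  'red' -> 0
  'and' -> 2

Encoded: [1, 0, 0, 0, 2]


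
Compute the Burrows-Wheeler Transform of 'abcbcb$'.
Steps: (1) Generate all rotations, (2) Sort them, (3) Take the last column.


Rotations (sorted):
  0: $abcbcb -> last char: b
  1: abcbcb$ -> last char: $
  2: b$abcbc -> last char: c
  3: bcb$abc -> last char: c
  4: bcbcb$a -> last char: a
  5: cb$abcb -> last char: b
  6: cbcb$ab -> last char: b


BWT = b$ccabb


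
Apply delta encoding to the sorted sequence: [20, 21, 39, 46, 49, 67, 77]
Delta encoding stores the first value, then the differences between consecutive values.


First value: 20
Deltas:
  21 - 20 = 1
  39 - 21 = 18
  46 - 39 = 7
  49 - 46 = 3
  67 - 49 = 18
  77 - 67 = 10


Delta encoded: [20, 1, 18, 7, 3, 18, 10]


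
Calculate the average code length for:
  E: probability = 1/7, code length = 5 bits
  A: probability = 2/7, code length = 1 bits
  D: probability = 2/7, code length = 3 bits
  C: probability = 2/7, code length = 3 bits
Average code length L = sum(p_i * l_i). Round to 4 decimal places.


Weighted contributions p_i * l_i:
  E: (1/7) * 5 = 5/7
  A: (2/7) * 1 = 2/7
  D: (2/7) * 3 = 6/7
  C: (2/7) * 3 = 6/7
Sum = (5 + 2 + 6 + 6)/7 = 19/7

L = 19/7 = 2.7143 bits/symbol


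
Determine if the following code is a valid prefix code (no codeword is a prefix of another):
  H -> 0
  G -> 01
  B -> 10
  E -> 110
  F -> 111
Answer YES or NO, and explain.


Checking each pair (does one codeword prefix another?):
  H='0' vs G='01': prefix -- VIOLATION

NO -- this is NOT a valid prefix code. H (0) is a prefix of G (01).


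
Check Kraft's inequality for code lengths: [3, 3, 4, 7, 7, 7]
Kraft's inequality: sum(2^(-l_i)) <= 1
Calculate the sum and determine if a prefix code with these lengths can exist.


Sum = 2^(-3) + 2^(-3) + 2^(-4) + 2^(-7) + 2^(-7) + 2^(-7)
    = 0.125 + 0.125 + 0.0625 + 0.0078125 + 0.0078125 + 0.0078125
    = 43/128 = 0.3359375
Since 0.3359375 <= 1, Kraft's inequality IS satisfied.
A prefix code with these lengths CAN exist.

Kraft sum = 0.3359375. Satisfied.


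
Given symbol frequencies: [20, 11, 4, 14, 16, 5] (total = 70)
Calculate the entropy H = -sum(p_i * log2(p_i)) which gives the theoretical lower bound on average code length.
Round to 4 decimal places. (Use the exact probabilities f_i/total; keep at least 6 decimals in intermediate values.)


Per-symbol terms -p_i * log2(p_i) with p_i = f_i/70:
  p = 20/70 = 0.285714: log2(p) = -1.807355, -p*log2(p) = 0.516387
  p = 11/70 = 0.157143: log2(p) = -2.669851, -p*log2(p) = 0.419548
  p = 4/70 = 0.057143: log2(p) = -4.129283, -p*log2(p) = 0.235959
  p = 14/70 = 0.200000: log2(p) = -2.321928, -p*log2(p) = 0.464386
  p = 16/70 = 0.228571: log2(p) = -2.129283, -p*log2(p) = 0.486693
  p = 5/70 = 0.071429: log2(p) = -3.807355, -p*log2(p) = 0.271954
H = 0.516387 + 0.419548 + 0.235959 + 0.464386 + 0.486693 + 0.271954 = 2.394927

H = 2.3949 bits/symbol


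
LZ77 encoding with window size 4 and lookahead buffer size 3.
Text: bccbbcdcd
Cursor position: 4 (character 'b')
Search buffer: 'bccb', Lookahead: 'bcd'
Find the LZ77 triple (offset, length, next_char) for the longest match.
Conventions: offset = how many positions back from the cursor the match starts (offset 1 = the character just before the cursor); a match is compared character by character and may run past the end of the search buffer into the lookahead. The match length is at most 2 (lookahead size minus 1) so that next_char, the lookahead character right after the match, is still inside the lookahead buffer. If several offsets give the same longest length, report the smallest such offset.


Try each offset into the search buffer:
  offset=1 (pos 3, char 'b'): match length 1
  offset=2 (pos 2, char 'c'): match length 0
  offset=3 (pos 1, char 'c'): match length 0
  offset=4 (pos 0, char 'b'): match length 2
Longest match has length 2 at offset 4.
next_char = character at position 4 + 2 = 6 -> 'd'

Best match: offset=4, length=2 (matching 'bc' starting at position 0)
LZ77 triple: (4, 2, 'd')


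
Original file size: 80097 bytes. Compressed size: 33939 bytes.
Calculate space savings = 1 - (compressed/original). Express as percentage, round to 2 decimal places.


ratio = compressed/original = 33939/80097 = 0.423724
savings = 1 - ratio = 1 - 0.423724 = 0.576276
as a percentage: 0.576276 * 100 = 57.63%

Space savings = 1 - 33939/80097 = 57.63%


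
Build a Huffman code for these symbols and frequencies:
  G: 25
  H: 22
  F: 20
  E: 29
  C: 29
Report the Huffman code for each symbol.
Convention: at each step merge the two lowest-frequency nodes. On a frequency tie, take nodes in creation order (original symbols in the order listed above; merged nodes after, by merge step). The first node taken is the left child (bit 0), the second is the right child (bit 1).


Huffman tree construction:
Step 1: Merge F(20) + H(22) = 42
Step 2: Merge G(25) + E(29) = 54
Step 3: Merge C(29) + (F+H)(42) = 71
Step 4: Merge (G+E)(54) + (C+(F+H))(71) = 125
Read each symbol's code off the tree from the root (left child = 0, right child = 1).

Codes:
  G: 00 (length 2)
  H: 111 (length 3)
  F: 110 (length 3)
  E: 01 (length 2)
  C: 10 (length 2)
Average code length: 292/125 = 2.3360 bits/symbol


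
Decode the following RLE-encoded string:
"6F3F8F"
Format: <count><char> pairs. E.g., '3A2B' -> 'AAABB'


Expanding each <count><char> pair:
  6F -> 'FFFFFF'
  3F -> 'FFF'
  8F -> 'FFFFFFFF'

Decoded = FFFFFFFFFFFFFFFFF


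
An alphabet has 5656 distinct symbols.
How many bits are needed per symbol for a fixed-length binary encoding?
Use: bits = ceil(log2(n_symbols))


log2(5656) = 12.4656
Bracket: 2^12 = 4096 < 5656 <= 2^13 = 8192
So ceil(log2(5656)) = 13

bits = ceil(log2(5656)) = ceil(12.4656) = 13 bits


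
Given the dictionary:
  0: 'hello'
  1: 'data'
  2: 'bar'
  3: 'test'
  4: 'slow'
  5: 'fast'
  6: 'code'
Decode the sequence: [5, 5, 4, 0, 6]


Look up each index in the dictionary:
  5 -> 'fast'
  5 -> 'fast'
  4 -> 'slow'
  0 -> 'hello'
  6 -> 'code'

Decoded: "fast fast slow hello code"


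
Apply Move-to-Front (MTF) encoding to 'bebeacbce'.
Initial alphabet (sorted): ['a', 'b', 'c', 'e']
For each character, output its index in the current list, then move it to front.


MTF encoding:
'b': index 1 in ['a', 'b', 'c', 'e'] -> ['b', 'a', 'c', 'e']
'e': index 3 in ['b', 'a', 'c', 'e'] -> ['e', 'b', 'a', 'c']
'b': index 1 in ['e', 'b', 'a', 'c'] -> ['b', 'e', 'a', 'c']
'e': index 1 in ['b', 'e', 'a', 'c'] -> ['e', 'b', 'a', 'c']
'a': index 2 in ['e', 'b', 'a', 'c'] -> ['a', 'e', 'b', 'c']
'c': index 3 in ['a', 'e', 'b', 'c'] -> ['c', 'a', 'e', 'b']
'b': index 3 in ['c', 'a', 'e', 'b'] -> ['b', 'c', 'a', 'e']
'c': index 1 in ['b', 'c', 'a', 'e'] -> ['c', 'b', 'a', 'e']
'e': index 3 in ['c', 'b', 'a', 'e'] -> ['e', 'c', 'b', 'a']


Output: [1, 3, 1, 1, 2, 3, 3, 1, 3]


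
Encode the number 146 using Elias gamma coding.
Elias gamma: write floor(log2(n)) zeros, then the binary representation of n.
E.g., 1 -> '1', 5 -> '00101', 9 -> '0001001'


num_bits = floor(log2(146)) + 1 = 8
leading_zeros = num_bits - 1 = 7
binary(146) = 10010010

Elias gamma(146) = '0000000' + '10010010' = 000000010010010 (15 bits)


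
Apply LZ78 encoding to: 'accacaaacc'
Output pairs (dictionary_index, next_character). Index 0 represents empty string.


LZ78 encoding steps:
Dictionary: {0: ''}
Step 1: w='' (idx 0), next='a' -> output (0, 'a'), add 'a' as idx 1
Step 2: w='' (idx 0), next='c' -> output (0, 'c'), add 'c' as idx 2
Step 3: w='c' (idx 2), next='a' -> output (2, 'a'), add 'ca' as idx 3
Step 4: w='ca' (idx 3), next='a' -> output (3, 'a'), add 'caa' as idx 4
Step 5: w='a' (idx 1), next='c' -> output (1, 'c'), add 'ac' as idx 5
Step 6: w='c' (idx 2), end of input -> output (2, '')


Encoded: [(0, 'a'), (0, 'c'), (2, 'a'), (3, 'a'), (1, 'c'), (2, '')]


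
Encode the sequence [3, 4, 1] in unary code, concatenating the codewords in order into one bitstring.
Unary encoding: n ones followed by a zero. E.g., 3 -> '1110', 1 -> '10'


Encode each number as n ones followed by a terminating 0:
  3 -> 1110 (4 bits)
  4 -> 11110 (5 bits)
  1 -> 10 (2 bits)
Total length = 4 + 5 + 2 = 11 bits.

Unary([3, 4, 1]) = 11101111010 (11 bits)


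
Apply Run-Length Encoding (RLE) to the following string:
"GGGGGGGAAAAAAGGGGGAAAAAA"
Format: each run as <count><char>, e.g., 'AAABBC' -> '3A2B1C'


Scanning runs left to right:
  i=0: run of 'G' x 7 -> '7G'
  i=7: run of 'A' x 6 -> '6A'
  i=13: run of 'G' x 5 -> '5G'
  i=18: run of 'A' x 6 -> '6A'

RLE = 7G6A5G6A


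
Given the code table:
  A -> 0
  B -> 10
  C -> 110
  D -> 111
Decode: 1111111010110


Decoding:
111 -> D
111 -> D
10 -> B
10 -> B
110 -> C


Result: DDBBC


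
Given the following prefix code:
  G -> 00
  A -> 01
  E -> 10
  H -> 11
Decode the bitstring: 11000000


Decoding step by step:
Bits 11 -> H
Bits 00 -> G
Bits 00 -> G
Bits 00 -> G


Decoded message: HGGG


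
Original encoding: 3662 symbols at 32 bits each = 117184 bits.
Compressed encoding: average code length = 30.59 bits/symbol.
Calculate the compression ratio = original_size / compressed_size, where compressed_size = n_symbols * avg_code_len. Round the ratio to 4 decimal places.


original_size = n_symbols * orig_bits = 3662 * 32 = 117184 bits
compressed_size = n_symbols * avg_code_len = 3662 * 30.59 = 112020.58 bits
ratio = original_size / compressed_size = 117184 / 112020.58 = 1.0461

Compression ratio = 1.0461


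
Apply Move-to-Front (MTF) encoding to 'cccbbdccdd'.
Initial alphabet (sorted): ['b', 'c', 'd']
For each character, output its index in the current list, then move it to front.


MTF encoding:
'c': index 1 in ['b', 'c', 'd'] -> ['c', 'b', 'd']
'c': index 0 in ['c', 'b', 'd'] -> ['c', 'b', 'd']
'c': index 0 in ['c', 'b', 'd'] -> ['c', 'b', 'd']
'b': index 1 in ['c', 'b', 'd'] -> ['b', 'c', 'd']
'b': index 0 in ['b', 'c', 'd'] -> ['b', 'c', 'd']
'd': index 2 in ['b', 'c', 'd'] -> ['d', 'b', 'c']
'c': index 2 in ['d', 'b', 'c'] -> ['c', 'd', 'b']
'c': index 0 in ['c', 'd', 'b'] -> ['c', 'd', 'b']
'd': index 1 in ['c', 'd', 'b'] -> ['d', 'c', 'b']
'd': index 0 in ['d', 'c', 'b'] -> ['d', 'c', 'b']


Output: [1, 0, 0, 1, 0, 2, 2, 0, 1, 0]


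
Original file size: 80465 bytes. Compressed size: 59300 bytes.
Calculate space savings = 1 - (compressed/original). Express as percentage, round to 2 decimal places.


ratio = compressed/original = 59300/80465 = 0.736966
savings = 1 - ratio = 1 - 0.736966 = 0.263034
as a percentage: 0.263034 * 100 = 26.3%

Space savings = 1 - 59300/80465 = 26.3%


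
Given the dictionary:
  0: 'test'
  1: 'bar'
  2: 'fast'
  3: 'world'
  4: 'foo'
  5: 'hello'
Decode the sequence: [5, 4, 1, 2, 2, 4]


Look up each index in the dictionary:
  5 -> 'hello'
  4 -> 'foo'
  1 -> 'bar'
  2 -> 'fast'
  2 -> 'fast'
  4 -> 'foo'

Decoded: "hello foo bar fast fast foo"


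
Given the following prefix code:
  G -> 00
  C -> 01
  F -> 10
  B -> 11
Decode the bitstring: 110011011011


Decoding step by step:
Bits 11 -> B
Bits 00 -> G
Bits 11 -> B
Bits 01 -> C
Bits 10 -> F
Bits 11 -> B


Decoded message: BGBCFB


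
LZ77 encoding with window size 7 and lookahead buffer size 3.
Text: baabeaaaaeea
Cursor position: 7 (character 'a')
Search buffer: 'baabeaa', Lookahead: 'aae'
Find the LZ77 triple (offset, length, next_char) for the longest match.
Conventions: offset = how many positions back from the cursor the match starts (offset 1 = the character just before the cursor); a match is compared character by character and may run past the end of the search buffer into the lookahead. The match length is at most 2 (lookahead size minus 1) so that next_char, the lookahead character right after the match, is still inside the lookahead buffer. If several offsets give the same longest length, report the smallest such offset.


Try each offset into the search buffer:
  offset=1 (pos 6, char 'a'): match length 2
  offset=2 (pos 5, char 'a'): match length 2
  offset=3 (pos 4, char 'e'): match length 0
  offset=4 (pos 3, char 'b'): match length 0
  offset=5 (pos 2, char 'a'): match length 1
  offset=6 (pos 1, char 'a'): match length 2
  offset=7 (pos 0, char 'b'): match length 0
Longest match has length 2, found at offsets 1, 2, 6; take the smallest, offset 1.
next_char = character at position 7 + 2 = 9 -> 'e'

Best match: offset=1, length=2 (matching 'aa' starting at position 6)
LZ77 triple: (1, 2, 'e')


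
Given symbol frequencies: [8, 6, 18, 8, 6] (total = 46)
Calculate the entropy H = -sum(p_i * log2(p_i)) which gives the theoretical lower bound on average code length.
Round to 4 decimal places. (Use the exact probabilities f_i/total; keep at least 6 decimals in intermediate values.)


Per-symbol terms -p_i * log2(p_i) with p_i = f_i/46:
  p = 8/46 = 0.173913: log2(p) = -2.523562, -p*log2(p) = 0.438880
  p = 6/46 = 0.130435: log2(p) = -2.938599, -p*log2(p) = 0.383296
  p = 18/46 = 0.391304: log2(p) = -1.353637, -p*log2(p) = 0.529684
  p = 8/46 = 0.173913: log2(p) = -2.523562, -p*log2(p) = 0.438880
  p = 6/46 = 0.130435: log2(p) = -2.938599, -p*log2(p) = 0.383296
H = 0.438880 + 0.383296 + 0.529684 + 0.438880 + 0.383296 = 2.174036

H = 2.174 bits/symbol


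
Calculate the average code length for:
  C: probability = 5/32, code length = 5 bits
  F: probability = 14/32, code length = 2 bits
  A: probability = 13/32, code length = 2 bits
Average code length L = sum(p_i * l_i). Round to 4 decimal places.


Weighted contributions p_i * l_i:
  C: (5/32) * 5 = 25/32
  F: (14/32) * 2 = 28/32
  A: (13/32) * 2 = 26/32
Sum = (25 + 28 + 26)/32 = 79/32

L = 79/32 = 2.4688 bits/symbol


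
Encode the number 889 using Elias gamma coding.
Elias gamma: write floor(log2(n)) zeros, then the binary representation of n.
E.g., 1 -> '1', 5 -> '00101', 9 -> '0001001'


num_bits = floor(log2(889)) + 1 = 10
leading_zeros = num_bits - 1 = 9
binary(889) = 1101111001

Elias gamma(889) = '000000000' + '1101111001' = 0000000001101111001 (19 bits)


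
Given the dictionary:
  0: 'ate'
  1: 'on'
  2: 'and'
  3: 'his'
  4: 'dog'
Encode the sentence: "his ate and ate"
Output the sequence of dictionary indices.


Look up each word in the dictionary:
  'his' -> 3
  'ate' -> 0
  'and' -> 2
  'ate' -> 0

Encoded: [3, 0, 2, 0]


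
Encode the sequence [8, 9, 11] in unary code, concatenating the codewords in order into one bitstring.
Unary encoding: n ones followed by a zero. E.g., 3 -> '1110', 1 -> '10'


Encode each number as n ones followed by a terminating 0:
  8 -> 111111110 (9 bits)
  9 -> 1111111110 (10 bits)
  11 -> 111111111110 (12 bits)
Total length = 9 + 10 + 12 = 31 bits.

Unary([8, 9, 11]) = 1111111101111111110111111111110 (31 bits)


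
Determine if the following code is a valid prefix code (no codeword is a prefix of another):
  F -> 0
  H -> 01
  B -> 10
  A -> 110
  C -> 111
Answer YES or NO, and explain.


Checking each pair (does one codeword prefix another?):
  F='0' vs H='01': prefix -- VIOLATION

NO -- this is NOT a valid prefix code. F (0) is a prefix of H (01).


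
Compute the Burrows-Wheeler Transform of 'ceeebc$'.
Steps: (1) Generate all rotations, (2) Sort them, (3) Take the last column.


Rotations (sorted):
  0: $ceeebc -> last char: c
  1: bc$ceee -> last char: e
  2: c$ceeeb -> last char: b
  3: ceeebc$ -> last char: $
  4: ebc$cee -> last char: e
  5: eebc$ce -> last char: e
  6: eeebc$c -> last char: c


BWT = ceb$eec


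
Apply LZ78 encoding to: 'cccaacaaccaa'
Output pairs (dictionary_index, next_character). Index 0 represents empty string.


LZ78 encoding steps:
Dictionary: {0: ''}
Step 1: w='' (idx 0), next='c' -> output (0, 'c'), add 'c' as idx 1
Step 2: w='c' (idx 1), next='c' -> output (1, 'c'), add 'cc' as idx 2
Step 3: w='' (idx 0), next='a' -> output (0, 'a'), add 'a' as idx 3
Step 4: w='a' (idx 3), next='c' -> output (3, 'c'), add 'ac' as idx 4
Step 5: w='a' (idx 3), next='a' -> output (3, 'a'), add 'aa' as idx 5
Step 6: w='cc' (idx 2), next='a' -> output (2, 'a'), add 'cca' as idx 6
Step 7: w='a' (idx 3), end of input -> output (3, '')


Encoded: [(0, 'c'), (1, 'c'), (0, 'a'), (3, 'c'), (3, 'a'), (2, 'a'), (3, '')]


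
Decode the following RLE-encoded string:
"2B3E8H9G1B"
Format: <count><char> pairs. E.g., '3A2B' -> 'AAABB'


Expanding each <count><char> pair:
  2B -> 'BB'
  3E -> 'EEE'
  8H -> 'HHHHHHHH'
  9G -> 'GGGGGGGGG'
  1B -> 'B'

Decoded = BBEEEHHHHHHHHGGGGGGGGGB


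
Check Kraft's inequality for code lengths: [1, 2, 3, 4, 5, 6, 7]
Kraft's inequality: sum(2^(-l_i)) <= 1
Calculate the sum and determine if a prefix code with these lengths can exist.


Sum = 2^(-1) + 2^(-2) + 2^(-3) + 2^(-4) + 2^(-5) + 2^(-6) + 2^(-7)
    = 0.5 + 0.25 + 0.125 + 0.0625 + 0.03125 + 0.015625 + 0.0078125
    = 127/128 = 0.9921875
Since 0.9921875 <= 1, Kraft's inequality IS satisfied.
A prefix code with these lengths CAN exist.

Kraft sum = 0.9921875. Satisfied.


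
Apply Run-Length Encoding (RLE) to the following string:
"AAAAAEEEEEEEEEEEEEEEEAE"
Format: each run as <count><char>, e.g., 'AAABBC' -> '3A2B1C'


Scanning runs left to right:
  i=0: run of 'A' x 5 -> '5A'
  i=5: run of 'E' x 16 -> '16E'
  i=21: run of 'A' x 1 -> '1A'
  i=22: run of 'E' x 1 -> '1E'

RLE = 5A16E1A1E


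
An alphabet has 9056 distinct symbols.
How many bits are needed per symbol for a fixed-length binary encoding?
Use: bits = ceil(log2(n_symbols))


log2(9056) = 13.1447
Bracket: 2^13 = 8192 < 9056 <= 2^14 = 16384
So ceil(log2(9056)) = 14

bits = ceil(log2(9056)) = ceil(13.1447) = 14 bits


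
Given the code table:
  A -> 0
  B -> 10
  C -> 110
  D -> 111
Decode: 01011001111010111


Decoding:
0 -> A
10 -> B
110 -> C
0 -> A
111 -> D
10 -> B
10 -> B
111 -> D


Result: ABCADBBD


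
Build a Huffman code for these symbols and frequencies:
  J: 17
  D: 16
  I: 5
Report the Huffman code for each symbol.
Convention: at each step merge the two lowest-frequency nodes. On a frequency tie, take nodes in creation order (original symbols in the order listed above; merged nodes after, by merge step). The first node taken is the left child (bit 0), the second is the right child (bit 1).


Huffman tree construction:
Step 1: Merge I(5) + D(16) = 21
Step 2: Merge J(17) + (I+D)(21) = 38
Read each symbol's code off the tree from the root (left child = 0, right child = 1).

Codes:
  J: 0 (length 1)
  D: 11 (length 2)
  I: 10 (length 2)
Average code length: 59/38 = 1.5526 bits/symbol


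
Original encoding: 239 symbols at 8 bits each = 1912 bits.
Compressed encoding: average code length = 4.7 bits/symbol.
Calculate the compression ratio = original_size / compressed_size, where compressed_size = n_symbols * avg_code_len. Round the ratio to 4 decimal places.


original_size = n_symbols * orig_bits = 239 * 8 = 1912 bits
compressed_size = n_symbols * avg_code_len = 239 * 4.7 = 1123.3 bits
ratio = original_size / compressed_size = 1912 / 1123.3 = 1.7021

Compression ratio = 1.7021


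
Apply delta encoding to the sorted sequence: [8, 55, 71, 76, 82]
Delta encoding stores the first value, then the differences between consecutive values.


First value: 8
Deltas:
  55 - 8 = 47
  71 - 55 = 16
  76 - 71 = 5
  82 - 76 = 6


Delta encoded: [8, 47, 16, 5, 6]


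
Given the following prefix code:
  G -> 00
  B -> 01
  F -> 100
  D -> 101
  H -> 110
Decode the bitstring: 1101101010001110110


Decoding step by step:
Bits 110 -> H
Bits 110 -> H
Bits 101 -> D
Bits 00 -> G
Bits 01 -> B
Bits 110 -> H
Bits 110 -> H


Decoded message: HHDGBHH


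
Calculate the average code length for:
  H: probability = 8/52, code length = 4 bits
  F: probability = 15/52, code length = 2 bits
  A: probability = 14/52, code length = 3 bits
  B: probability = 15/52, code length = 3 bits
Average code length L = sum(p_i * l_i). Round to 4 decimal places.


Weighted contributions p_i * l_i:
  H: (8/52) * 4 = 32/52
  F: (15/52) * 2 = 30/52
  A: (14/52) * 3 = 42/52
  B: (15/52) * 3 = 45/52
Sum = (32 + 30 + 42 + 45)/52 = 149/52

L = 149/52 = 2.8654 bits/symbol


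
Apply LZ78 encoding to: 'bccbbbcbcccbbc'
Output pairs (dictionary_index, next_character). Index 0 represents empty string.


LZ78 encoding steps:
Dictionary: {0: ''}
Step 1: w='' (idx 0), next='b' -> output (0, 'b'), add 'b' as idx 1
Step 2: w='' (idx 0), next='c' -> output (0, 'c'), add 'c' as idx 2
Step 3: w='c' (idx 2), next='b' -> output (2, 'b'), add 'cb' as idx 3
Step 4: w='b' (idx 1), next='b' -> output (1, 'b'), add 'bb' as idx 4
Step 5: w='cb' (idx 3), next='c' -> output (3, 'c'), add 'cbc' as idx 5
Step 6: w='c' (idx 2), next='c' -> output (2, 'c'), add 'cc' as idx 6
Step 7: w='bb' (idx 4), next='c' -> output (4, 'c'), add 'bbc' as idx 7


Encoded: [(0, 'b'), (0, 'c'), (2, 'b'), (1, 'b'), (3, 'c'), (2, 'c'), (4, 'c')]


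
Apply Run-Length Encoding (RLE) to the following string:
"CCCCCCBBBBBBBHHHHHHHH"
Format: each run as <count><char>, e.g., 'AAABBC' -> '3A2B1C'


Scanning runs left to right:
  i=0: run of 'C' x 6 -> '6C'
  i=6: run of 'B' x 7 -> '7B'
  i=13: run of 'H' x 8 -> '8H'

RLE = 6C7B8H


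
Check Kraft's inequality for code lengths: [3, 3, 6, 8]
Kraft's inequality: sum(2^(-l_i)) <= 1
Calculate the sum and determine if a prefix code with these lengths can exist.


Sum = 2^(-3) + 2^(-3) + 2^(-6) + 2^(-8)
    = 0.125 + 0.125 + 0.015625 + 0.00390625
    = 69/256 = 0.26953125
Since 0.26953125 <= 1, Kraft's inequality IS satisfied.
A prefix code with these lengths CAN exist.

Kraft sum = 0.26953125. Satisfied.


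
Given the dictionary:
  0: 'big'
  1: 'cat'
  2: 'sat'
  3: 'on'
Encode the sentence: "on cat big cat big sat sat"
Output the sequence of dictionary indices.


Look up each word in the dictionary:
  'on' -> 3
  'cat' -> 1
  'big' -> 0
  'cat' -> 1
  'big' -> 0
  'sat' -> 2
  'sat' -> 2

Encoded: [3, 1, 0, 1, 0, 2, 2]
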